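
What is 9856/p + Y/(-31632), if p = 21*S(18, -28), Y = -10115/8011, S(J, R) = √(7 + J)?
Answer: 39643657349/422339920 ≈ 93.867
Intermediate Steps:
Y = -10115/8011 (Y = -10115*1/8011 = -10115/8011 ≈ -1.2626)
p = 105 (p = 21*√(7 + 18) = 21*√25 = 21*5 = 105)
9856/p + Y/(-31632) = 9856/105 - 10115/8011/(-31632) = 9856*(1/105) - 10115/8011*(-1/31632) = 1408/15 + 10115/253403952 = 39643657349/422339920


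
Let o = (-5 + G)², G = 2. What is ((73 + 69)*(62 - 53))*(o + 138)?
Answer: 187866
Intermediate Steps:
o = 9 (o = (-5 + 2)² = (-3)² = 9)
((73 + 69)*(62 - 53))*(o + 138) = ((73 + 69)*(62 - 53))*(9 + 138) = (142*9)*147 = 1278*147 = 187866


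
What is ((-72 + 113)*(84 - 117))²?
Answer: 1830609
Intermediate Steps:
((-72 + 113)*(84 - 117))² = (41*(-33))² = (-1353)² = 1830609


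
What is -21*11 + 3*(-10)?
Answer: -261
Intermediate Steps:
-21*11 + 3*(-10) = -231 - 30 = -261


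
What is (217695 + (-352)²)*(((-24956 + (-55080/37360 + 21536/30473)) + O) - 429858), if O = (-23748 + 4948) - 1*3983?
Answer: -4643452065535077049/28461782 ≈ -1.6315e+11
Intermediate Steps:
O = -22783 (O = -18800 - 3983 = -22783)
(217695 + (-352)²)*(((-24956 + (-55080/37360 + 21536/30473)) + O) - 429858) = (217695 + (-352)²)*(((-24956 + (-55080/37360 + 21536/30473)) - 22783) - 429858) = (217695 + 123904)*(((-24956 + (-55080*1/37360 + 21536*(1/30473))) - 22783) - 429858) = 341599*(((-24956 + (-1377/934 + 21536/30473)) - 22783) - 429858) = 341599*(((-24956 - 21846697/28461782) - 22783) - 429858) = 341599*((-710314078289/28461782 - 22783) - 429858) = 341599*(-1358758857595/28461782 - 429858) = 341599*(-13593283544551/28461782) = -4643452065535077049/28461782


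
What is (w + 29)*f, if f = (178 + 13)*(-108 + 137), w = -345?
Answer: -1750324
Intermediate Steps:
f = 5539 (f = 191*29 = 5539)
(w + 29)*f = (-345 + 29)*5539 = -316*5539 = -1750324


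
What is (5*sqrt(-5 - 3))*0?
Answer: 0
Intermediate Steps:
(5*sqrt(-5 - 3))*0 = (5*sqrt(-8))*0 = (5*(2*I*sqrt(2)))*0 = (10*I*sqrt(2))*0 = 0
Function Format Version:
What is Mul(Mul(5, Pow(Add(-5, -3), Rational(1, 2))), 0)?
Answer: 0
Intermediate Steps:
Mul(Mul(5, Pow(Add(-5, -3), Rational(1, 2))), 0) = Mul(Mul(5, Pow(-8, Rational(1, 2))), 0) = Mul(Mul(5, Mul(2, I, Pow(2, Rational(1, 2)))), 0) = Mul(Mul(10, I, Pow(2, Rational(1, 2))), 0) = 0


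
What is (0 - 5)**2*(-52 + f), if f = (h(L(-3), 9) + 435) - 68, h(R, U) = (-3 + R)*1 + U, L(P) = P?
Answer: 7950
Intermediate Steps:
h(R, U) = -3 + R + U (h(R, U) = (-3 + R) + U = -3 + R + U)
f = 370 (f = ((-3 - 3 + 9) + 435) - 68 = (3 + 435) - 68 = 438 - 68 = 370)
(0 - 5)**2*(-52 + f) = (0 - 5)**2*(-52 + 370) = (-5)**2*318 = 25*318 = 7950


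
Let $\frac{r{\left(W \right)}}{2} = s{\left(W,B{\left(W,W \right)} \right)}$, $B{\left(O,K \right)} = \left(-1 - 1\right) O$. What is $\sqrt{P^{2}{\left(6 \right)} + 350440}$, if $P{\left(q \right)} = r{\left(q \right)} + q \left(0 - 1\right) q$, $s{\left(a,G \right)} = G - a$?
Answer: $2 \sqrt{88906} \approx 596.34$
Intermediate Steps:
$B{\left(O,K \right)} = - 2 O$
$r{\left(W \right)} = - 6 W$ ($r{\left(W \right)} = 2 \left(- 2 W - W\right) = 2 \left(- 3 W\right) = - 6 W$)
$P{\left(q \right)} = - q^{2} - 6 q$ ($P{\left(q \right)} = - 6 q + q \left(0 - 1\right) q = - 6 q + q \left(-1\right) q = - 6 q + - q q = - 6 q - q^{2} = - q^{2} - 6 q$)
$\sqrt{P^{2}{\left(6 \right)} + 350440} = \sqrt{\left(6 \left(-6 - 6\right)\right)^{2} + 350440} = \sqrt{\left(6 \left(-12\right)\right)^{2} + 350440} = \sqrt{\left(-72\right)^{2} + 350440} = \sqrt{5184 + 350440} = \sqrt{355624} = 2 \sqrt{88906}$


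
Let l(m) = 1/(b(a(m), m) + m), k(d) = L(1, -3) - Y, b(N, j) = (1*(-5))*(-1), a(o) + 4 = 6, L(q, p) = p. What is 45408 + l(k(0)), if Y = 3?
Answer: 45407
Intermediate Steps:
a(o) = 2 (a(o) = -4 + 6 = 2)
b(N, j) = 5 (b(N, j) = -5*(-1) = 5)
k(d) = -6 (k(d) = -3 - 1*3 = -3 - 3 = -6)
l(m) = 1/(5 + m)
45408 + l(k(0)) = 45408 + 1/(5 - 6) = 45408 + 1/(-1) = 45408 - 1 = 45407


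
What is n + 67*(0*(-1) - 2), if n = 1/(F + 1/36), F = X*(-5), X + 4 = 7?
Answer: -72262/539 ≈ -134.07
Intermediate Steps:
X = 3 (X = -4 + 7 = 3)
F = -15 (F = 3*(-5) = -15)
n = -36/539 (n = 1/(-15 + 1/36) = 1/(-539/36) = -36/539 ≈ -0.066790)
n + 67*(0*(-1) - 2) = -36/539 + 67*(0*(-1) - 2) = -36/539 + 67*(0 - 2) = -36/539 + 67*(-2) = -36/539 - 134 = -72262/539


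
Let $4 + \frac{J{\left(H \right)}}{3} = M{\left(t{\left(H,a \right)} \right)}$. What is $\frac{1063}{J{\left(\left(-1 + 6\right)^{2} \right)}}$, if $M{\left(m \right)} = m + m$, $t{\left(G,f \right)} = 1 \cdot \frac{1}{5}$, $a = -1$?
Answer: $- \frac{5315}{54} \approx -98.426$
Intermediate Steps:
$t{\left(G,f \right)} = \frac{1}{5}$ ($t{\left(G,f \right)} = 1 \cdot \frac{1}{5} = \frac{1}{5}$)
$M{\left(m \right)} = 2 m$
$J{\left(H \right)} = - \frac{54}{5}$ ($J{\left(H \right)} = -12 + 3 \cdot 2 \cdot \frac{1}{5} = -12 + 3 \cdot \frac{2}{5} = -12 + \frac{6}{5} = - \frac{54}{5}$)
$\frac{1063}{J{\left(\left(-1 + 6\right)^{2} \right)}} = \frac{1063}{- \frac{54}{5}} = 1063 \left(- \frac{5}{54}\right) = - \frac{5315}{54}$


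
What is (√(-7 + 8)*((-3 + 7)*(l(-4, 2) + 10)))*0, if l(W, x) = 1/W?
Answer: 0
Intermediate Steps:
(√(-7 + 8)*((-3 + 7)*(l(-4, 2) + 10)))*0 = (√(-7 + 8)*((-3 + 7)*(1/(-4) + 10)))*0 = (√1*(4*(-¼ + 10)))*0 = (1*(4*(39/4)))*0 = (1*39)*0 = 39*0 = 0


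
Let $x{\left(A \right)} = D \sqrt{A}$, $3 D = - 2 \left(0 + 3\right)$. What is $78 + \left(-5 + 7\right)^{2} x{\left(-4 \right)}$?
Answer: $78 - 16 i \approx 78.0 - 16.0 i$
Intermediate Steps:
$D = -2$ ($D = \frac{\left(-2\right) \left(0 + 3\right)}{3} = \frac{\left(-2\right) 3}{3} = \frac{1}{3} \left(-6\right) = -2$)
$x{\left(A \right)} = - 2 \sqrt{A}$
$78 + \left(-5 + 7\right)^{2} x{\left(-4 \right)} = 78 + \left(-5 + 7\right)^{2} \left(- 2 \sqrt{-4}\right) = 78 + 2^{2} \left(- 2 \cdot 2 i\right) = 78 + 4 \left(- 4 i\right) = 78 - 16 i$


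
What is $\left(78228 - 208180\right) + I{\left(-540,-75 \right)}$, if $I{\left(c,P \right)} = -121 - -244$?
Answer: $-129829$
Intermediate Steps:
$I{\left(c,P \right)} = 123$ ($I{\left(c,P \right)} = -121 + 244 = 123$)
$\left(78228 - 208180\right) + I{\left(-540,-75 \right)} = \left(78228 - 208180\right) + 123 = -129952 + 123 = -129829$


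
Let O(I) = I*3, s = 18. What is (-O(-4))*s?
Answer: 216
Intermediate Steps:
O(I) = 3*I
(-O(-4))*s = -3*(-4)*18 = -1*(-12)*18 = 12*18 = 216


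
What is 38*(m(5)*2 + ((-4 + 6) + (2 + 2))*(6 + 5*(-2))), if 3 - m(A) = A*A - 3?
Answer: -2356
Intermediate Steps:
m(A) = 6 - A² (m(A) = 3 - (A*A - 3) = 3 - (A² - 3) = 3 - (-3 + A²) = 3 + (3 - A²) = 6 - A²)
38*(m(5)*2 + ((-4 + 6) + (2 + 2))*(6 + 5*(-2))) = 38*((6 - 1*5²)*2 + ((-4 + 6) + (2 + 2))*(6 + 5*(-2))) = 38*((6 - 1*25)*2 + (2 + 4)*(6 - 10)) = 38*((6 - 25)*2 + 6*(-4)) = 38*(-19*2 - 24) = 38*(-38 - 24) = 38*(-62) = -2356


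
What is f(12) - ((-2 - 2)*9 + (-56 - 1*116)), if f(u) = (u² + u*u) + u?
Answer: 508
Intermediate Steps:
f(u) = u + 2*u² (f(u) = (u² + u²) + u = 2*u² + u = u + 2*u²)
f(12) - ((-2 - 2)*9 + (-56 - 1*116)) = 12*(1 + 2*12) - ((-2 - 2)*9 + (-56 - 1*116)) = 12*(1 + 24) - (-4*9 + (-56 - 116)) = 12*25 - (-36 - 172) = 300 - 1*(-208) = 300 + 208 = 508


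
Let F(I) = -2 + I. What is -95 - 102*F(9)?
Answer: -809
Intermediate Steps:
-95 - 102*F(9) = -95 - 102*(-2 + 9) = -95 - 102*7 = -95 - 714 = -809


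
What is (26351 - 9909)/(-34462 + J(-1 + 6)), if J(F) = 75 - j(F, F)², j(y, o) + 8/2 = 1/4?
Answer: -263072/550417 ≈ -0.47795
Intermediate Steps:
j(y, o) = -15/4 (j(y, o) = -4 + 1/4 = -4 + ¼ = -15/4)
J(F) = 975/16 (J(F) = 75 - (-15/4)² = 75 - 1*225/16 = 75 - 225/16 = 975/16)
(26351 - 9909)/(-34462 + J(-1 + 6)) = (26351 - 9909)/(-34462 + 975/16) = 16442/(-550417/16) = 16442*(-16/550417) = -263072/550417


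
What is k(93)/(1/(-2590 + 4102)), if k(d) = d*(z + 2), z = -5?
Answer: -421848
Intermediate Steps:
k(d) = -3*d (k(d) = d*(-5 + 2) = d*(-3) = -3*d)
k(93)/(1/(-2590 + 4102)) = (-3*93)/(1/(-2590 + 4102)) = -279/(1/1512) = -279/1/1512 = -279*1512 = -421848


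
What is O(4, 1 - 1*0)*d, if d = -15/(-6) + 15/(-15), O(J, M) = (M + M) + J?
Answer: 9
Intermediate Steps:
O(J, M) = J + 2*M (O(J, M) = 2*M + J = J + 2*M)
d = 3/2 (d = -15*(-⅙) + 15*(-1/15) = 5/2 - 1 = 3/2 ≈ 1.5000)
O(4, 1 - 1*0)*d = (4 + 2*(1 - 1*0))*(3/2) = (4 + 2*(1 + 0))*(3/2) = (4 + 2*1)*(3/2) = (4 + 2)*(3/2) = 6*(3/2) = 9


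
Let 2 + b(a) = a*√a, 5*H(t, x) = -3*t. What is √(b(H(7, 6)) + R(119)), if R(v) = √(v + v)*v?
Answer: √(-50 + 2975*√238 - 21*I*√105)/5 ≈ 42.823 - 0.1005*I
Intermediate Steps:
H(t, x) = -3*t/5 (H(t, x) = (-3*t)/5 = -3*t/5)
b(a) = -2 + a^(3/2) (b(a) = -2 + a*√a = -2 + a^(3/2))
R(v) = √2*v^(3/2) (R(v) = √(2*v)*v = (√2*√v)*v = √2*v^(3/2))
√(b(H(7, 6)) + R(119)) = √((-2 + (-⅗*7)^(3/2)) + √2*119^(3/2)) = √((-2 + (-21/5)^(3/2)) + √2*(119*√119)) = √((-2 - 21*I*√105/25) + 119*√238) = √(-2 + 119*√238 - 21*I*√105/25)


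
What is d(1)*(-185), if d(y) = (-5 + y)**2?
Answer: -2960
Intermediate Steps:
d(1)*(-185) = (-5 + 1)**2*(-185) = (-4)**2*(-185) = 16*(-185) = -2960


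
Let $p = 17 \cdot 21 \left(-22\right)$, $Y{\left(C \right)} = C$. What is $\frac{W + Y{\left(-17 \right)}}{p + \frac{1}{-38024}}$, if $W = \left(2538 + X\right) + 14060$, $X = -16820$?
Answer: $\frac{9087736}{298640497} \approx 0.03043$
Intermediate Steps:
$W = -222$ ($W = \left(2538 - 16820\right) + 14060 = -14282 + 14060 = -222$)
$p = -7854$ ($p = 357 \left(-22\right) = -7854$)
$\frac{W + Y{\left(-17 \right)}}{p + \frac{1}{-38024}} = \frac{-222 - 17}{-7854 + \frac{1}{-38024}} = - \frac{239}{-7854 - \frac{1}{38024}} = - \frac{239}{- \frac{298640497}{38024}} = \left(-239\right) \left(- \frac{38024}{298640497}\right) = \frac{9087736}{298640497}$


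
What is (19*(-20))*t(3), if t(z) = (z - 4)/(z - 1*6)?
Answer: -380/3 ≈ -126.67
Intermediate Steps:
t(z) = (-4 + z)/(-6 + z) (t(z) = (-4 + z)/(z - 6) = (-4 + z)/(-6 + z))
(19*(-20))*t(3) = (19*(-20))*((-4 + 3)/(-6 + 3)) = -380*(-1)/(-3) = -(-380)*(-1)/3 = -380*1/3 = -380/3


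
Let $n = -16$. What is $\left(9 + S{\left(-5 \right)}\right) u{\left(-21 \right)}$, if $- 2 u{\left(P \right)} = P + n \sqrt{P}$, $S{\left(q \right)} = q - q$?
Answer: $\frac{189}{2} + 72 i \sqrt{21} \approx 94.5 + 329.95 i$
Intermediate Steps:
$S{\left(q \right)} = 0$
$u{\left(P \right)} = 8 \sqrt{P} - \frac{P}{2}$ ($u{\left(P \right)} = - \frac{P - 16 \sqrt{P}}{2} = 8 \sqrt{P} - \frac{P}{2}$)
$\left(9 + S{\left(-5 \right)}\right) u{\left(-21 \right)} = \left(9 + 0\right) \left(8 \sqrt{-21} - - \frac{21}{2}\right) = 9 \left(8 i \sqrt{21} + \frac{21}{2}\right) = 9 \left(\frac{21}{2} + 8 i \sqrt{21}\right) = \frac{189}{2} + 72 i \sqrt{21}$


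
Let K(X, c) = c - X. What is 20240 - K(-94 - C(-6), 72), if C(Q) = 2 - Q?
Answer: 20066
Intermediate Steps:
20240 - K(-94 - C(-6), 72) = 20240 - (72 - (-94 - (2 - 1*(-6)))) = 20240 - (72 - (-94 - (2 + 6))) = 20240 - (72 - (-94 - 1*8)) = 20240 - (72 - (-94 - 8)) = 20240 - (72 - 1*(-102)) = 20240 - (72 + 102) = 20240 - 1*174 = 20240 - 174 = 20066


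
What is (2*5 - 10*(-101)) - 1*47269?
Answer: -46249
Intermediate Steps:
(2*5 - 10*(-101)) - 1*47269 = (10 + 1010) - 47269 = 1020 - 47269 = -46249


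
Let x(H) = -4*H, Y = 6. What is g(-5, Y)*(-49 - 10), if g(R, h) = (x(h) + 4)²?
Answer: -23600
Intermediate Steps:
g(R, h) = (4 - 4*h)² (g(R, h) = (-4*h + 4)² = (4 - 4*h)²)
g(-5, Y)*(-49 - 10) = (16*(-1 + 6)²)*(-49 - 10) = (16*5²)*(-59) = (16*25)*(-59) = 400*(-59) = -23600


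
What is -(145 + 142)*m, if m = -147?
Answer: 42189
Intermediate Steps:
-(145 + 142)*m = -(145 + 142)*(-147) = -287*(-147) = -1*(-42189) = 42189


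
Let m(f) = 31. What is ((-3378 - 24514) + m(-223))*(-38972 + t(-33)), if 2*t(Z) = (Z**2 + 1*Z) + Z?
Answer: 2143095981/2 ≈ 1.0715e+9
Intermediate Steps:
t(Z) = Z + Z**2/2 (t(Z) = ((Z**2 + 1*Z) + Z)/2 = ((Z**2 + Z) + Z)/2 = ((Z + Z**2) + Z)/2 = (Z**2 + 2*Z)/2 = Z + Z**2/2)
((-3378 - 24514) + m(-223))*(-38972 + t(-33)) = ((-3378 - 24514) + 31)*(-38972 + (1/2)*(-33)*(2 - 33)) = (-27892 + 31)*(-38972 + (1/2)*(-33)*(-31)) = -27861*(-38972 + 1023/2) = -27861*(-76921/2) = 2143095981/2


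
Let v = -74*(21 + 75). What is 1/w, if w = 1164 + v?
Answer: -1/5940 ≈ -0.00016835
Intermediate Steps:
v = -7104 (v = -74*96 = -7104)
w = -5940 (w = 1164 - 7104 = -5940)
1/w = 1/(-5940) = -1/5940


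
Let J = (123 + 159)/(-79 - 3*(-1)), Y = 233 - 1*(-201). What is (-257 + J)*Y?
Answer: -2149819/19 ≈ -1.1315e+5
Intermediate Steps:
Y = 434 (Y = 233 + 201 = 434)
J = -141/38 (J = 282/(-79 + 3) = 282/(-76) = 282*(-1/76) = -141/38 ≈ -3.7105)
(-257 + J)*Y = (-257 - 141/38)*434 = -9907/38*434 = -2149819/19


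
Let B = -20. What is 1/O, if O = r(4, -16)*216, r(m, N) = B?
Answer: -1/4320 ≈ -0.00023148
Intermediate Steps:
r(m, N) = -20
O = -4320 (O = -20*216 = -4320)
1/O = 1/(-4320) = -1/4320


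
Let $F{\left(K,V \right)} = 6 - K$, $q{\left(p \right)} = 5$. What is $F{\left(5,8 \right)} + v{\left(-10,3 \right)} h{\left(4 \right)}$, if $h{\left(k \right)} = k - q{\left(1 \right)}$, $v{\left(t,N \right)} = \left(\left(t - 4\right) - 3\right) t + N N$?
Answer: $-178$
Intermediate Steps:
$v{\left(t,N \right)} = N^{2} + t \left(-7 + t\right)$ ($v{\left(t,N \right)} = \left(\left(-4 + t\right) - 3\right) t + N^{2} = \left(-7 + t\right) t + N^{2} = t \left(-7 + t\right) + N^{2} = N^{2} + t \left(-7 + t\right)$)
$h{\left(k \right)} = -5 + k$ ($h{\left(k \right)} = k - 5 = -5 + k$)
$F{\left(5,8 \right)} + v{\left(-10,3 \right)} h{\left(4 \right)} = \left(6 - 5\right) + \left(3^{2} + \left(-10\right)^{2} - -70\right) \left(-5 + 4\right) = \left(6 - 5\right) + \left(9 + 100 + 70\right) \left(-1\right) = 1 + 179 \left(-1\right) = 1 - 179 = -178$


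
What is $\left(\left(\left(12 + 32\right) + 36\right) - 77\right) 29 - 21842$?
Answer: $-21755$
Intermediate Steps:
$\left(\left(\left(12 + 32\right) + 36\right) - 77\right) 29 - 21842 = \left(\left(44 + 36\right) - 77\right) 29 - 21842 = \left(80 - 77\right) 29 - 21842 = 3 \cdot 29 - 21842 = 87 - 21842 = -21755$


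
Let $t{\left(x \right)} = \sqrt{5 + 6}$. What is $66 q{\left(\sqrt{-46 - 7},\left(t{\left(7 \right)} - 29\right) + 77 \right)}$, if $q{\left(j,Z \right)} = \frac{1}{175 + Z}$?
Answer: $\frac{7359}{24859} - \frac{33 \sqrt{11}}{24859} \approx 0.29163$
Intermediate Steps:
$t{\left(x \right)} = \sqrt{11}$
$66 q{\left(\sqrt{-46 - 7},\left(t{\left(7 \right)} - 29\right) + 77 \right)} = \frac{66}{175 + \left(\left(\sqrt{11} - 29\right) + 77\right)} = \frac{66}{175 + \left(\left(-29 + \sqrt{11}\right) + 77\right)} = \frac{66}{175 + \left(48 + \sqrt{11}\right)} = \frac{66}{223 + \sqrt{11}}$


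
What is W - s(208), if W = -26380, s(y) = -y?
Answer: -26172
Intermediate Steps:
W - s(208) = -26380 - (-1)*208 = -26380 - 1*(-208) = -26380 + 208 = -26172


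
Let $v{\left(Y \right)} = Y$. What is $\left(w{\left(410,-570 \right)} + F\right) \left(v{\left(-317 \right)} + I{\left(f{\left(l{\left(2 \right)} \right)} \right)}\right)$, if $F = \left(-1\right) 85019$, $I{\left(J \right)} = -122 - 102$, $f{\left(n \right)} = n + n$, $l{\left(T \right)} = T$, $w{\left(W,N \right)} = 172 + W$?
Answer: $45680417$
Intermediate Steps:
$f{\left(n \right)} = 2 n$
$I{\left(J \right)} = -224$ ($I{\left(J \right)} = -122 - 102 = -224$)
$F = -85019$
$\left(w{\left(410,-570 \right)} + F\right) \left(v{\left(-317 \right)} + I{\left(f{\left(l{\left(2 \right)} \right)} \right)}\right) = \left(\left(172 + 410\right) - 85019\right) \left(-317 - 224\right) = \left(582 - 85019\right) \left(-541\right) = \left(-84437\right) \left(-541\right) = 45680417$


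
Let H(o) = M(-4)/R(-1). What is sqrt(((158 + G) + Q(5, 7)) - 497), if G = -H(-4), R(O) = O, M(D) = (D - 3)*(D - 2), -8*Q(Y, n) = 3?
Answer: I*sqrt(4758)/4 ≈ 17.245*I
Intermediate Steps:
Q(Y, n) = -3/8 (Q(Y, n) = -1/8*3 = -3/8)
M(D) = (-3 + D)*(-2 + D)
H(o) = -42 (H(o) = (6 + (-4)**2 - 5*(-4))/(-1) = (6 + 16 + 20)*(-1) = 42*(-1) = -42)
G = 42 (G = -1*(-42) = 42)
sqrt(((158 + G) + Q(5, 7)) - 497) = sqrt(((158 + 42) - 3/8) - 497) = sqrt((200 - 3/8) - 497) = sqrt(1597/8 - 497) = sqrt(-2379/8) = I*sqrt(4758)/4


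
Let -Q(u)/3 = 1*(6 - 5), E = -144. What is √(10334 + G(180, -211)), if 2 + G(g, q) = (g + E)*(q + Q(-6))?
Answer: 6*√73 ≈ 51.264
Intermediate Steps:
Q(u) = -3 (Q(u) = -3*(6 - 5) = -3)
G(g, q) = -2 + (-144 + g)*(-3 + q) (G(g, q) = -2 + (g - 144)*(q - 3) = -2 + (-144 + g)*(-3 + q))
√(10334 + G(180, -211)) = √(10334 + (430 - 144*(-211) - 3*180 + 180*(-211))) = √(10334 + (430 + 30384 - 540 - 37980)) = √(10334 - 7706) = √2628 = 6*√73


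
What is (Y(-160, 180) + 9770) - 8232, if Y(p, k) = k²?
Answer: 33938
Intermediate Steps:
(Y(-160, 180) + 9770) - 8232 = (180² + 9770) - 8232 = (32400 + 9770) - 8232 = 42170 - 8232 = 33938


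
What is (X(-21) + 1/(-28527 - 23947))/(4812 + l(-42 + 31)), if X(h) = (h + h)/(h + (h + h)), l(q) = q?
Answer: 104945/755783022 ≈ 0.00013886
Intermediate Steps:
X(h) = 2/3 (X(h) = (2*h)/(h + 2*h) = (2*h)/((3*h)) = (2*h)*(1/(3*h)) = 2/3)
(X(-21) + 1/(-28527 - 23947))/(4812 + l(-42 + 31)) = (2/3 + 1/(-28527 - 23947))/(4812 + (-42 + 31)) = (2/3 + 1/(-52474))/(4812 - 11) = (2/3 - 1/52474)/4801 = (104945/157422)*(1/4801) = 104945/755783022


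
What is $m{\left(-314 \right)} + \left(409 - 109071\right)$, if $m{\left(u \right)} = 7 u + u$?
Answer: $-111174$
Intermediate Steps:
$m{\left(u \right)} = 8 u$
$m{\left(-314 \right)} + \left(409 - 109071\right) = 8 \left(-314\right) + \left(409 - 109071\right) = -2512 - 108662 = -111174$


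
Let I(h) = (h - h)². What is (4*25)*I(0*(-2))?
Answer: 0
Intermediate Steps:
I(h) = 0 (I(h) = 0² = 0)
(4*25)*I(0*(-2)) = (4*25)*0 = 100*0 = 0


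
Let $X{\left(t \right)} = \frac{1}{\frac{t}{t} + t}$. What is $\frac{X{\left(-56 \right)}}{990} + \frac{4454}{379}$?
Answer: $\frac{242519921}{20636550} \approx 11.752$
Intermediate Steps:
$X{\left(t \right)} = \frac{1}{1 + t}$
$\frac{X{\left(-56 \right)}}{990} + \frac{4454}{379} = \frac{1}{\left(1 - 56\right) 990} + \frac{4454}{379} = \frac{1}{-55} \cdot \frac{1}{990} + 4454 \cdot \frac{1}{379} = \left(- \frac{1}{55}\right) \frac{1}{990} + \frac{4454}{379} = - \frac{1}{54450} + \frac{4454}{379} = \frac{242519921}{20636550}$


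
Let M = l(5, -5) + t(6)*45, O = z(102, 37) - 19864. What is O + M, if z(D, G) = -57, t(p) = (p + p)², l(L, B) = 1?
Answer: -13440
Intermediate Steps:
t(p) = 4*p² (t(p) = (2*p)² = 4*p²)
O = -19921 (O = -57 - 19864 = -19921)
M = 6481 (M = 1 + (4*6²)*45 = 1 + (4*36)*45 = 1 + 144*45 = 1 + 6480 = 6481)
O + M = -19921 + 6481 = -13440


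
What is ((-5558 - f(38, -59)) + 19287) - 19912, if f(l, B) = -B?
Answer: -6242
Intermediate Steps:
((-5558 - f(38, -59)) + 19287) - 19912 = ((-5558 - (-1)*(-59)) + 19287) - 19912 = ((-5558 - 1*59) + 19287) - 19912 = ((-5558 - 59) + 19287) - 19912 = (-5617 + 19287) - 19912 = 13670 - 19912 = -6242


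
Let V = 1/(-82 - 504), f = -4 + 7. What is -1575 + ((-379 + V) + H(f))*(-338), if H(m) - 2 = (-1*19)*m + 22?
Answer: 40340702/293 ≈ 1.3768e+5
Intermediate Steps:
f = 3
H(m) = 24 - 19*m (H(m) = 2 + ((-1*19)*m + 22) = 2 + (-19*m + 22) = 2 + (22 - 19*m) = 24 - 19*m)
V = -1/586 (V = 1/(-586) = -1/586 ≈ -0.0017065)
-1575 + ((-379 + V) + H(f))*(-338) = -1575 + ((-379 - 1/586) + (24 - 19*3))*(-338) = -1575 + (-222095/586 + (24 - 57))*(-338) = -1575 + (-222095/586 - 33)*(-338) = -1575 - 241433/586*(-338) = -1575 + 40802177/293 = 40340702/293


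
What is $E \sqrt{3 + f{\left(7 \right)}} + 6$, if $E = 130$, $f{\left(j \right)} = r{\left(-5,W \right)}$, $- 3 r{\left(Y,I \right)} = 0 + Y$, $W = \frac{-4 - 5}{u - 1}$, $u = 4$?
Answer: $6 + \frac{130 \sqrt{42}}{3} \approx 286.83$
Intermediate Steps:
$W = -3$ ($W = \frac{-4 - 5}{4 - 1} = - \frac{9}{3} = \left(-9\right) \frac{1}{3} = -3$)
$r{\left(Y,I \right)} = - \frac{Y}{3}$ ($r{\left(Y,I \right)} = - \frac{0 + Y}{3} = - \frac{Y}{3}$)
$f{\left(j \right)} = \frac{5}{3}$ ($f{\left(j \right)} = \left(- \frac{1}{3}\right) \left(-5\right) = \frac{5}{3}$)
$E \sqrt{3 + f{\left(7 \right)}} + 6 = 130 \sqrt{3 + \frac{5}{3}} + 6 = 130 \sqrt{\frac{14}{3}} + 6 = 130 \frac{\sqrt{42}}{3} + 6 = \frac{130 \sqrt{42}}{3} + 6 = 6 + \frac{130 \sqrt{42}}{3}$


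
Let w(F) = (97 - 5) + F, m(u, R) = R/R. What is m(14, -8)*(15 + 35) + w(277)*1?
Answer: 419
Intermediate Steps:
m(u, R) = 1
w(F) = 92 + F
m(14, -8)*(15 + 35) + w(277)*1 = 1*(15 + 35) + (92 + 277)*1 = 1*50 + 369*1 = 50 + 369 = 419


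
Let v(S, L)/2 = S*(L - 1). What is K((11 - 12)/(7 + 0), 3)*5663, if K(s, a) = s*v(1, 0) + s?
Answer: 809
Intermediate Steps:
v(S, L) = 2*S*(-1 + L) (v(S, L) = 2*(S*(L - 1)) = 2*(S*(-1 + L)) = 2*S*(-1 + L))
K(s, a) = -s (K(s, a) = s*(2*1*(-1 + 0)) + s = s*(2*1*(-1)) + s = s*(-2) + s = -2*s + s = -s)
K((11 - 12)/(7 + 0), 3)*5663 = -(11 - 12)/(7 + 0)*5663 = -(-1)/7*5663 = -1*(-⅐)*5663 = (⅐)*5663 = 809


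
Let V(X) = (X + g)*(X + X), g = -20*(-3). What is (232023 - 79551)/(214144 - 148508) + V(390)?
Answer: 5759597118/16409 ≈ 3.5100e+5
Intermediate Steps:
g = 60
V(X) = 2*X*(60 + X) (V(X) = (X + 60)*(X + X) = (60 + X)*(2*X) = 2*X*(60 + X))
(232023 - 79551)/(214144 - 148508) + V(390) = (232023 - 79551)/(214144 - 148508) + 2*390*(60 + 390) = 152472/65636 + 2*390*450 = 152472*(1/65636) + 351000 = 38118/16409 + 351000 = 5759597118/16409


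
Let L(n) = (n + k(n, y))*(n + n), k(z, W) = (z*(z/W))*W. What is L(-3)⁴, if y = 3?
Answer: 1679616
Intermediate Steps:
k(z, W) = z² (k(z, W) = (z²/W)*W = z²)
L(n) = 2*n*(n + n²) (L(n) = (n + n²)*(n + n) = (n + n²)*(2*n) = 2*n*(n + n²))
L(-3)⁴ = (2*(-3)²*(1 - 3))⁴ = (2*9*(-2))⁴ = (-36)⁴ = 1679616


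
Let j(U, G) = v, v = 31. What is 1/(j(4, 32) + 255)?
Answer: 1/286 ≈ 0.0034965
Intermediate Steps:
j(U, G) = 31
1/(j(4, 32) + 255) = 1/(31 + 255) = 1/286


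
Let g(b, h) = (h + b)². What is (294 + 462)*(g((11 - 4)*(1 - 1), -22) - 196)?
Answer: 217728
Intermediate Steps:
g(b, h) = (b + h)²
(294 + 462)*(g((11 - 4)*(1 - 1), -22) - 196) = (294 + 462)*(((11 - 4)*(1 - 1) - 22)² - 196) = 756*((7*0 - 22)² - 196) = 756*((0 - 22)² - 196) = 756*((-22)² - 196) = 756*(484 - 196) = 756*288 = 217728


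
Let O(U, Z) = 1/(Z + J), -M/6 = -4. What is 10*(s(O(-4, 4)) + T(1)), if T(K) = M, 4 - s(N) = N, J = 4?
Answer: 1115/4 ≈ 278.75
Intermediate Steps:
M = 24 (M = -6*(-4) = 24)
O(U, Z) = 1/(4 + Z) (O(U, Z) = 1/(Z + 4) = 1/(4 + Z))
s(N) = 4 - N
T(K) = 24
10*(s(O(-4, 4)) + T(1)) = 10*((4 - 1/(4 + 4)) + 24) = 10*((4 - 1/8) + 24) = 10*(31/8 + 24) = 10*(223/8) = 1115/4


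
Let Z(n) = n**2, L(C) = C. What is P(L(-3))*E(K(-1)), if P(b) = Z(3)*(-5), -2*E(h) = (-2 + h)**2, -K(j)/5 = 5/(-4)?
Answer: 13005/32 ≈ 406.41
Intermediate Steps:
K(j) = 25/4 (K(j) = -25/(-4) = -25*(-1)/4 = -5*(-5/4) = 25/4)
E(h) = -(-2 + h)**2/2
P(b) = -45 (P(b) = 3**2*(-5) = 9*(-5) = -45)
P(L(-3))*E(K(-1)) = -(-45)*(-2 + 25/4)**2/2 = -(-45)*(17/4)**2/2 = -(-45)*289/(2*16) = -45*(-289/32) = 13005/32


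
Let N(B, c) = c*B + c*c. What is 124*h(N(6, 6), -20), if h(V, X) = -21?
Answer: -2604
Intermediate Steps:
N(B, c) = c² + B*c (N(B, c) = B*c + c² = c² + B*c)
124*h(N(6, 6), -20) = 124*(-21) = -2604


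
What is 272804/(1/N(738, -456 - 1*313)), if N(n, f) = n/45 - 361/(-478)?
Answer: 5592618402/1195 ≈ 4.6800e+6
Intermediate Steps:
N(n, f) = 361/478 + n/45 (N(n, f) = n*(1/45) - 361*(-1/478) = n/45 + 361/478 = 361/478 + n/45)
272804/(1/N(738, -456 - 1*313)) = 272804/(1/(361/478 + (1/45)*738)) = 272804/(1/(361/478 + 82/5)) = 272804/(1/(41001/2390)) = 272804/(2390/41001) = 272804*(41001/2390) = 5592618402/1195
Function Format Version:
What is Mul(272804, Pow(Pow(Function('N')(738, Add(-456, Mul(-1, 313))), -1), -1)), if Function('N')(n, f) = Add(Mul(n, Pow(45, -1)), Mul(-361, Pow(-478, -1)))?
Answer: Rational(5592618402, 1195) ≈ 4.6800e+6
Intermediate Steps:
Function('N')(n, f) = Add(Rational(361, 478), Mul(Rational(1, 45), n)) (Function('N')(n, f) = Add(Mul(n, Rational(1, 45)), Mul(-361, Rational(-1, 478))) = Add(Mul(Rational(1, 45), n), Rational(361, 478)) = Add(Rational(361, 478), Mul(Rational(1, 45), n)))
Mul(272804, Pow(Pow(Function('N')(738, Add(-456, Mul(-1, 313))), -1), -1)) = Mul(272804, Pow(Pow(Add(Rational(361, 478), Mul(Rational(1, 45), 738)), -1), -1)) = Mul(272804, Pow(Pow(Add(Rational(361, 478), Rational(82, 5)), -1), -1)) = Mul(272804, Pow(Pow(Rational(41001, 2390), -1), -1)) = Mul(272804, Pow(Rational(2390, 41001), -1)) = Mul(272804, Rational(41001, 2390)) = Rational(5592618402, 1195)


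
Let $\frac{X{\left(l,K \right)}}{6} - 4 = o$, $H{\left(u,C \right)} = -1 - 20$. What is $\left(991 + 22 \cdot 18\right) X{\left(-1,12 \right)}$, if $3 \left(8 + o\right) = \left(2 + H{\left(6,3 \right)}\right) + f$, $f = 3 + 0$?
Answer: $-77672$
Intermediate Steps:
$H{\left(u,C \right)} = -21$ ($H{\left(u,C \right)} = -1 - 20 = -21$)
$f = 3$
$o = - \frac{40}{3}$ ($o = -8 + \frac{\left(2 - 21\right) + 3}{3} = -8 + \frac{-19 + 3}{3} = -8 + \frac{1}{3} \left(-16\right) = -8 - \frac{16}{3} = - \frac{40}{3} \approx -13.333$)
$X{\left(l,K \right)} = -56$ ($X{\left(l,K \right)} = 24 + 6 \left(- \frac{40}{3}\right) = 24 - 80 = -56$)
$\left(991 + 22 \cdot 18\right) X{\left(-1,12 \right)} = \left(991 + 22 \cdot 18\right) \left(-56\right) = \left(991 + 396\right) \left(-56\right) = 1387 \left(-56\right) = -77672$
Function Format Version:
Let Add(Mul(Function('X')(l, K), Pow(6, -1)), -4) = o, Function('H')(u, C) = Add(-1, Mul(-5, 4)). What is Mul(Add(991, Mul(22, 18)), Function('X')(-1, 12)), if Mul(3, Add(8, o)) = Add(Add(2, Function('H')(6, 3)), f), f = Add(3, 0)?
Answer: -77672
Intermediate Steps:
Function('H')(u, C) = -21 (Function('H')(u, C) = Add(-1, -20) = -21)
f = 3
o = Rational(-40, 3) (o = Add(-8, Mul(Rational(1, 3), Add(Add(2, -21), 3))) = Add(-8, Mul(Rational(1, 3), Add(-19, 3))) = Add(-8, Mul(Rational(1, 3), -16)) = Add(-8, Rational(-16, 3)) = Rational(-40, 3) ≈ -13.333)
Function('X')(l, K) = -56 (Function('X')(l, K) = Add(24, Mul(6, Rational(-40, 3))) = Add(24, -80) = -56)
Mul(Add(991, Mul(22, 18)), Function('X')(-1, 12)) = Mul(Add(991, Mul(22, 18)), -56) = Mul(Add(991, 396), -56) = Mul(1387, -56) = -77672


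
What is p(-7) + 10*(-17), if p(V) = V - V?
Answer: -170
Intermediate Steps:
p(V) = 0
p(-7) + 10*(-17) = 0 + 10*(-17) = 0 - 170 = -170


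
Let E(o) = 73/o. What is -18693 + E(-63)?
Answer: -1177732/63 ≈ -18694.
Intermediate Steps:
-18693 + E(-63) = -18693 + 73/(-63) = -18693 + 73*(-1/63) = -18693 - 73/63 = -1177732/63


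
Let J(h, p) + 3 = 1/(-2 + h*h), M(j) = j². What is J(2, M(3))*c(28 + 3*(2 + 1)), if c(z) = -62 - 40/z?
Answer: 5835/37 ≈ 157.70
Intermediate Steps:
J(h, p) = -3 + 1/(-2 + h²) (J(h, p) = -3 + 1/(-2 + h*h) = -3 + 1/(-2 + h²))
J(2, M(3))*c(28 + 3*(2 + 1)) = ((7 - 3*2²)/(-2 + 2²))*(-62 - 40/(28 + 3*(2 + 1))) = ((7 - 3*4)/(-2 + 4))*(-62 - 40/(28 + 3*3)) = ((7 - 12)/2)*(-62 - 40/(28 + 9)) = ((½)*(-5))*(-62 - 40/37) = -5*(-62 - 40*1/37)/2 = -5*(-62 - 40/37)/2 = -5/2*(-2334/37) = 5835/37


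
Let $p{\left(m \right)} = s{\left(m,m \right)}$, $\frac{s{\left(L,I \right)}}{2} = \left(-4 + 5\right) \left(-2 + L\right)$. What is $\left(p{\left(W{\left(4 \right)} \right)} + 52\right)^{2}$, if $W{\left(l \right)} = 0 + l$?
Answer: $3136$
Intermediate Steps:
$W{\left(l \right)} = l$
$s{\left(L,I \right)} = -4 + 2 L$ ($s{\left(L,I \right)} = 2 \left(-4 + 5\right) \left(-2 + L\right) = 2 \cdot 1 \left(-2 + L\right) = 2 \left(-2 + L\right) = -4 + 2 L$)
$p{\left(m \right)} = -4 + 2 m$
$\left(p{\left(W{\left(4 \right)} \right)} + 52\right)^{2} = \left(\left(-4 + 2 \cdot 4\right) + 52\right)^{2} = \left(\left(-4 + 8\right) + 52\right)^{2} = \left(4 + 52\right)^{2} = 56^{2} = 3136$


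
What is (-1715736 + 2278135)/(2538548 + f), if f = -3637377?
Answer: -562399/1098829 ≈ -0.51182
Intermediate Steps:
(-1715736 + 2278135)/(2538548 + f) = (-1715736 + 2278135)/(2538548 - 3637377) = 562399/(-1098829) = 562399*(-1/1098829) = -562399/1098829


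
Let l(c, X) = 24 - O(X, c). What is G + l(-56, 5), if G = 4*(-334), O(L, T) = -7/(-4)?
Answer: -5255/4 ≈ -1313.8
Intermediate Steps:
O(L, T) = 7/4 (O(L, T) = -7*(-¼) = 7/4)
G = -1336
l(c, X) = 89/4 (l(c, X) = 24 - 1*7/4 = 24 - 7/4 = 89/4)
G + l(-56, 5) = -1336 + 89/4 = -5255/4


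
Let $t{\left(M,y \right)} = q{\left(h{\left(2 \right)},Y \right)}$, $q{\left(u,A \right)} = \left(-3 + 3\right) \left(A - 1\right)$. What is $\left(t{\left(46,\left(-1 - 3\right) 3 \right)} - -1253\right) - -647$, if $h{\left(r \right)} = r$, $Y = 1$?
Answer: $1900$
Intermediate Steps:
$q{\left(u,A \right)} = 0$ ($q{\left(u,A \right)} = 0 \left(-1 + A\right) = 0$)
$t{\left(M,y \right)} = 0$
$\left(t{\left(46,\left(-1 - 3\right) 3 \right)} - -1253\right) - -647 = \left(0 - -1253\right) - -647 = \left(0 + 1253\right) + 647 = 1253 + 647 = 1900$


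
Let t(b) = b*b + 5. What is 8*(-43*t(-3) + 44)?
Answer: -4464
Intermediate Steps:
t(b) = 5 + b² (t(b) = b² + 5 = 5 + b²)
8*(-43*t(-3) + 44) = 8*(-43*(5 + (-3)²) + 44) = 8*(-43*(5 + 9) + 44) = 8*(-43*14 + 44) = 8*(-602 + 44) = 8*(-558) = -4464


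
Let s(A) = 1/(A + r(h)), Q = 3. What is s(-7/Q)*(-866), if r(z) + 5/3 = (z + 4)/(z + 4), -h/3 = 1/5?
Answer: 866/3 ≈ 288.67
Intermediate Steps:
h = -⅗ (h = -3/5 = -3*⅕ = -⅗ ≈ -0.60000)
r(z) = -⅔ (r(z) = -5/3 + (z + 4)/(z + 4) = -5/3 + (4 + z)/(4 + z) = -5/3 + 1 = -⅔)
s(A) = 1/(-⅔ + A) (s(A) = 1/(A - ⅔) = 1/(-⅔ + A))
s(-7/Q)*(-866) = (3/(-2 + 3*(-7/3)))*(-866) = (3/(-2 - 7))*(-866) = (3/(-9))*(-866) = (3*(-⅑))*(-866) = -⅓*(-866) = 866/3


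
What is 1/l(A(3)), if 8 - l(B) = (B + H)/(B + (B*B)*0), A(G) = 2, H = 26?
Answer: -1/6 ≈ -0.16667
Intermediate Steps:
l(B) = 8 - (26 + B)/B (l(B) = 8 - (B + 26)/(B + (B*B)*0) = 8 - (26 + B)/(B + B**2*0) = 8 - (26 + B)/(B + 0) = 8 - (26 + B)/B)
1/l(A(3)) = 1/(7 - 26/2) = 1/(7 - 26*1/2) = 1/(7 - 13) = 1/(-6) = -1/6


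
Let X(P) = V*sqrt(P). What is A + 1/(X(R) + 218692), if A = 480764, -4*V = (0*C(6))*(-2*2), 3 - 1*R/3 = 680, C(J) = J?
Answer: 105139240689/218692 ≈ 4.8076e+5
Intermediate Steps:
R = -2031 (R = 9 - 3*680 = 9 - 2040 = -2031)
V = 0 (V = -0*6*(-2*2)/4 = -0*(-4) = -1/4*0 = 0)
X(P) = 0 (X(P) = 0*sqrt(P) = 0)
A + 1/(X(R) + 218692) = 480764 + 1/(0 + 218692) = 480764 + 1/218692 = 105139240689/218692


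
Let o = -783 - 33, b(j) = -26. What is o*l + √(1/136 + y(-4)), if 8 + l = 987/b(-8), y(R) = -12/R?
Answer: 487560/13 + √13906/68 ≈ 37506.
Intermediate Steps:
o = -816
l = -1195/26 (l = -8 + 987/(-26) = -8 + 987*(-1/26) = -8 - 987/26 = -1195/26 ≈ -45.962)
o*l + √(1/136 + y(-4)) = -816*(-1195/26) + √(1/136 - 12/(-4)) = 487560/13 + √(1/136 - 12*(-¼)) = 487560/13 + √(1/136 + 3) = 487560/13 + √(409/136) = 487560/13 + √13906/68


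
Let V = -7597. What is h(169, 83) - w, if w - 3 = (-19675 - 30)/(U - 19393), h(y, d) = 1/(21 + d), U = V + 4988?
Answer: -4445971/1144104 ≈ -3.8860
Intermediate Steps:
U = -2609 (U = -7597 + 4988 = -2609)
w = 85711/22002 (w = 3 + (-19675 - 30)/(-2609 - 19393) = 3 - 19705/(-22002) = 3 - 19705*(-1/22002) = 3 + 19705/22002 = 85711/22002 ≈ 3.8956)
h(169, 83) - w = 1/(21 + 83) - 1*85711/22002 = 1/104 - 85711/22002 = -4445971/1144104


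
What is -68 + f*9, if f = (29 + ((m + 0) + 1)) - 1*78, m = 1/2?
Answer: -991/2 ≈ -495.50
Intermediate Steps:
m = 1/2 ≈ 0.50000
f = -95/2 (f = (29 + ((1/2 + 0) + 1)) - 1*78 = (29 + (1/2 + 1)) - 78 = (29 + 3/2) - 78 = 61/2 - 78 = -95/2 ≈ -47.500)
-68 + f*9 = -68 - 95/2*9 = -68 - 855/2 = -991/2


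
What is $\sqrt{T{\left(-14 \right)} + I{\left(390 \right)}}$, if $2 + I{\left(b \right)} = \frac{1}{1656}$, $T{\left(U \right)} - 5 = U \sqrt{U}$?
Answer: $\frac{\sqrt{228574 - 1066464 i \sqrt{14}}}{276} \approx 5.2664 - 4.9734 i$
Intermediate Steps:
$T{\left(U \right)} = 5 + U^{\frac{3}{2}}$ ($T{\left(U \right)} = 5 + U \sqrt{U} = 5 + U^{\frac{3}{2}}$)
$I{\left(b \right)} = - \frac{3311}{1656}$ ($I{\left(b \right)} = -2 + \frac{1}{1656} = - \frac{3311}{1656}$)
$\sqrt{T{\left(-14 \right)} + I{\left(390 \right)}} = \sqrt{\left(5 + \left(-14\right)^{\frac{3}{2}}\right) - \frac{3311}{1656}} = \sqrt{\left(5 - 14 i \sqrt{14}\right) - \frac{3311}{1656}} = \sqrt{\frac{4969}{1656} - 14 i \sqrt{14}}$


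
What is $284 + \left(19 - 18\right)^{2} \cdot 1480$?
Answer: $1764$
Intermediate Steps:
$284 + \left(19 - 18\right)^{2} \cdot 1480 = 284 + 1^{2} \cdot 1480 = 284 + 1 \cdot 1480 = 284 + 1480 = 1764$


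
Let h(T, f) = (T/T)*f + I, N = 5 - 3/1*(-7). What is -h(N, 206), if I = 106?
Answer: -312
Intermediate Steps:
N = 26 (N = 5 - 3*1*(-7) = 5 - 3*(-7) = 5 + 21 = 26)
h(T, f) = 106 + f (h(T, f) = (T/T)*f + 106 = 1*f + 106 = f + 106 = 106 + f)
-h(N, 206) = -(106 + 206) = -1*312 = -312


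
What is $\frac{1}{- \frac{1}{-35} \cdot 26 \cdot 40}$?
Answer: $\frac{7}{208} \approx 0.033654$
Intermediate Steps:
$\frac{1}{- \frac{1}{-35} \cdot 26 \cdot 40} = \frac{1}{\left(-1\right) \left(- \frac{1}{35}\right) 26 \cdot 40} = \frac{1}{\frac{1}{35} \cdot 26 \cdot 40} = \frac{1}{\frac{26}{35} \cdot 40} = \frac{1}{\frac{208}{7}} = \frac{7}{208}$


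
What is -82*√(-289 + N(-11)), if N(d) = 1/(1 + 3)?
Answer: -41*I*√1155 ≈ -1393.4*I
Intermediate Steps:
N(d) = ¼ (N(d) = 1/4 = ¼)
-82*√(-289 + N(-11)) = -82*√(-289 + ¼) = -41*I*√1155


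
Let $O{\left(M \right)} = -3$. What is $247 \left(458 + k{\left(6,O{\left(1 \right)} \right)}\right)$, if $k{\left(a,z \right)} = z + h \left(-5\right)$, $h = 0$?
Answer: $112385$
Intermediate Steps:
$k{\left(a,z \right)} = z$ ($k{\left(a,z \right)} = z + 0 \left(-5\right) = z + 0 = z$)
$247 \left(458 + k{\left(6,O{\left(1 \right)} \right)}\right) = 247 \left(458 - 3\right) = 247 \cdot 455 = 112385$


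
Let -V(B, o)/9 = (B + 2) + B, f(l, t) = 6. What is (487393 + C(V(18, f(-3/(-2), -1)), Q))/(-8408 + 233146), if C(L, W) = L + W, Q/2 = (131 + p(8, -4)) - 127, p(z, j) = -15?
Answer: 487029/224738 ≈ 2.1671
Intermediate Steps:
V(B, o) = -18 - 18*B (V(B, o) = -9*((B + 2) + B) = -9*((2 + B) + B) = -9*(2 + 2*B) = -18 - 18*B)
Q = -22 (Q = 2*((131 - 15) - 127) = 2*(116 - 127) = 2*(-11) = -22)
(487393 + C(V(18, f(-3/(-2), -1)), Q))/(-8408 + 233146) = (487393 + ((-18 - 18*18) - 22))/(-8408 + 233146) = (487393 + ((-18 - 324) - 22))/224738 = (487393 + (-342 - 22))*(1/224738) = (487393 - 364)*(1/224738) = 487029*(1/224738) = 487029/224738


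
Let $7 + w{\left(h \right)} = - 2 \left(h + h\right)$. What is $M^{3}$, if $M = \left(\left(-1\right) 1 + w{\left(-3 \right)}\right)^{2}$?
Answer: $4096$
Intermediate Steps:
$w{\left(h \right)} = -7 - 4 h$ ($w{\left(h \right)} = -7 - 2 \left(h + h\right) = -7 - 2 \cdot 2 h = -7 - 4 h$)
$M = 16$ ($M = \left(\left(-1\right) 1 - -5\right)^{2} = \left(-1 + \left(-7 + 12\right)\right)^{2} = \left(-1 + 5\right)^{2} = 4^{2} = 16$)
$M^{3} = 16^{3} = 4096$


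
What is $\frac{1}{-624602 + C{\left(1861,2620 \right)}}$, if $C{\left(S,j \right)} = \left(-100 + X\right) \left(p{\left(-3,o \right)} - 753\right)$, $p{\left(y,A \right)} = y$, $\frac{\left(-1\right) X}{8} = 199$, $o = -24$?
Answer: $\frac{1}{654550} \approx 1.5278 \cdot 10^{-6}$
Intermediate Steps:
$X = -1592$ ($X = \left(-8\right) 199 = -1592$)
$C{\left(S,j \right)} = 1279152$ ($C{\left(S,j \right)} = \left(-100 - 1592\right) \left(-3 - 753\right) = \left(-1692\right) \left(-756\right) = 1279152$)
$\frac{1}{-624602 + C{\left(1861,2620 \right)}} = \frac{1}{-624602 + 1279152} = \frac{1}{654550}$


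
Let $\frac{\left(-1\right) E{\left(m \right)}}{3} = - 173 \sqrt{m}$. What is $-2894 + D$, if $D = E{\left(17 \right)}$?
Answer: $-2894 + 519 \sqrt{17} \approx -754.11$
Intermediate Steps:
$E{\left(m \right)} = 519 \sqrt{m}$ ($E{\left(m \right)} = - 3 \left(- 173 \sqrt{m}\right) = 519 \sqrt{m}$)
$D = 519 \sqrt{17} \approx 2139.9$
$-2894 + D = -2894 + 519 \sqrt{17}$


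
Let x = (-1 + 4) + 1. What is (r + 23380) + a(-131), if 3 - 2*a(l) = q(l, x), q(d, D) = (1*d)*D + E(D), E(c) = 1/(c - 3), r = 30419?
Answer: 54062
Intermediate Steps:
E(c) = 1/(-3 + c)
x = 4 (x = 3 + 1 = 4)
q(d, D) = 1/(-3 + D) + D*d (q(d, D) = (1*d)*D + 1/(-3 + D) = d*D + 1/(-3 + D) = D*d + 1/(-3 + D) = 1/(-3 + D) + D*d)
a(l) = 1 - 2*l (a(l) = 3/2 - (1 + 4*l*(-3 + 4))/(2*(-3 + 4)) = 3/2 - (1 + 4*l*1)/(2*1) = 3/2 - (1 + 4*l)/2 = 3/2 + (-½ - 2*l) = 1 - 2*l)
(r + 23380) + a(-131) = (30419 + 23380) + (1 - 2*(-131)) = 53799 + (1 + 262) = 53799 + 263 = 54062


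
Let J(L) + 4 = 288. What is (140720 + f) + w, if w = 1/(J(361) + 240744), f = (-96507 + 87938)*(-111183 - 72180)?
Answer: 378746160938477/241028 ≈ 1.5714e+9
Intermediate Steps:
J(L) = 284 (J(L) = -4 + 288 = 284)
f = 1571237547 (f = -8569*(-183363) = 1571237547)
w = 1/241028 (w = 1/(284 + 240744) = 1/241028 ≈ 4.1489e-6)
(140720 + f) + w = (140720 + 1571237547) + 1/241028 = 1571378267 + 1/241028 = 378746160938477/241028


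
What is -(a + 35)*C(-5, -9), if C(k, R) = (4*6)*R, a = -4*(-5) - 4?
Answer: 11016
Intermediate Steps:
a = 16 (a = 20 - 4 = 16)
C(k, R) = 24*R
-(a + 35)*C(-5, -9) = -(16 + 35)*24*(-9) = -51*(-216) = -1*(-11016) = 11016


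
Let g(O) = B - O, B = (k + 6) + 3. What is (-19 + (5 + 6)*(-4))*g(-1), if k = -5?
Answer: -315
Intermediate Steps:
B = 4 (B = (-5 + 6) + 3 = 1 + 3 = 4)
g(O) = 4 - O
(-19 + (5 + 6)*(-4))*g(-1) = (-19 + (5 + 6)*(-4))*(4 - 1*(-1)) = (-19 + 11*(-4))*(4 + 1) = (-19 - 44)*5 = -63*5 = -315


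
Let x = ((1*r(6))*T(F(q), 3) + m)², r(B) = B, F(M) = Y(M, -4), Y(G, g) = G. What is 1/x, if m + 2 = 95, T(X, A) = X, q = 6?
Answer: 1/16641 ≈ 6.0093e-5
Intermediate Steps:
F(M) = M
m = 93 (m = -2 + 95 = 93)
x = 16641 (x = ((1*6)*6 + 93)² = (6*6 + 93)² = (36 + 93)² = 129² = 16641)
1/x = 1/16641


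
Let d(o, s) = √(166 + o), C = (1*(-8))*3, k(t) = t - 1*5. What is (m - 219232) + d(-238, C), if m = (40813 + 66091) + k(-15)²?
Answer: -111928 + 6*I*√2 ≈ -1.1193e+5 + 8.4853*I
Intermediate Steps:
k(t) = -5 + t (k(t) = t - 5 = -5 + t)
C = -24 (C = -8*3 = -24)
m = 107304 (m = (40813 + 66091) + (-5 - 15)² = 106904 + (-20)² = 106904 + 400 = 107304)
(m - 219232) + d(-238, C) = (107304 - 219232) + √(166 - 238) = -111928 + √(-72) = -111928 + 6*I*√2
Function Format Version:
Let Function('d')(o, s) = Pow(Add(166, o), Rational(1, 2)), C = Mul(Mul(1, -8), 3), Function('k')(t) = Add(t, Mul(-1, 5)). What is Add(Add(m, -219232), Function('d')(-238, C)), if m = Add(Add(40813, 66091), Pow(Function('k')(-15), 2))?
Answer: Add(-111928, Mul(6, I, Pow(2, Rational(1, 2)))) ≈ Add(-1.1193e+5, Mul(8.4853, I))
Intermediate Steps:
Function('k')(t) = Add(-5, t) (Function('k')(t) = Add(t, -5) = Add(-5, t))
C = -24 (C = Mul(-8, 3) = -24)
m = 107304 (m = Add(Add(40813, 66091), Pow(Add(-5, -15), 2)) = Add(106904, Pow(-20, 2)) = Add(106904, 400) = 107304)
Add(Add(m, -219232), Function('d')(-238, C)) = Add(Add(107304, -219232), Pow(Add(166, -238), Rational(1, 2))) = Add(-111928, Pow(-72, Rational(1, 2))) = Add(-111928, Mul(6, I, Pow(2, Rational(1, 2))))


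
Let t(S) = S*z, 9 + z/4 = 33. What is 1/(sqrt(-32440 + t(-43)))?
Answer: -I*sqrt(9142)/18284 ≈ -0.0052294*I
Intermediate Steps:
z = 96 (z = -36 + 4*33 = -36 + 132 = 96)
t(S) = 96*S (t(S) = S*96 = 96*S)
1/(sqrt(-32440 + t(-43))) = 1/(sqrt(-32440 + 96*(-43))) = 1/(sqrt(-32440 - 4128)) = 1/(sqrt(-36568)) = 1/(2*I*sqrt(9142)) = -I*sqrt(9142)/18284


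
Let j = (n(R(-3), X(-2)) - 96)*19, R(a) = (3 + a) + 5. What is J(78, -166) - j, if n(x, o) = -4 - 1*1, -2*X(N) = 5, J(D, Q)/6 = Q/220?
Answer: 105296/55 ≈ 1914.5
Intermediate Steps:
J(D, Q) = 3*Q/110 (J(D, Q) = 6*(Q/220) = 3*Q/110)
R(a) = 8 + a
X(N) = -5/2 (X(N) = -½*5 = -5/2)
n(x, o) = -5 (n(x, o) = -4 - 1 = -5)
j = -1919 (j = (-5 - 96)*19 = -101*19 = -1919)
J(78, -166) - j = (3/110)*(-166) - 1*(-1919) = -249/55 + 1919 = 105296/55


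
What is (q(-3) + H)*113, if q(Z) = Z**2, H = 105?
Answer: 12882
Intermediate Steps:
(q(-3) + H)*113 = ((-3)**2 + 105)*113 = (9 + 105)*113 = 114*113 = 12882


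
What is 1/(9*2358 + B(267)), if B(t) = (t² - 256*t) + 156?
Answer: 1/24315 ≈ 4.1127e-5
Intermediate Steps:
B(t) = 156 + t² - 256*t
1/(9*2358 + B(267)) = 1/(9*2358 + (156 + 267² - 256*267)) = 1/(21222 + (156 + 71289 - 68352)) = 1/(21222 + 3093) = 1/24315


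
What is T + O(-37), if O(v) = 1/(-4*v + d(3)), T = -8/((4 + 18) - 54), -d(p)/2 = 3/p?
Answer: 75/292 ≈ 0.25685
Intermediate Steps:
d(p) = -6/p
T = 1/4 (T = -8/(22 - 54) = -8/(-32) = -8*(-1/32) = 1/4 ≈ 0.25000)
O(v) = 1/(-2 - 4*v) (O(v) = 1/(-4*v - 6/3) = 1/(-4*v - 6*1/3) = 1/(-4*v - 2) = 1/(-2 - 4*v))
T + O(-37) = 1/4 - 1/(2 + 4*(-37)) = 1/4 - 1/(2 - 148) = 1/4 - 1/(-146) = 1/4 - 1*(-1/146) = 1/4 + 1/146 = 75/292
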